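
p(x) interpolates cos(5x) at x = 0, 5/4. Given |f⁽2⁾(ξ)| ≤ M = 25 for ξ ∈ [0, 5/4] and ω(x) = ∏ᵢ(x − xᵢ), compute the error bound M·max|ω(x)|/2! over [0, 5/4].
625/128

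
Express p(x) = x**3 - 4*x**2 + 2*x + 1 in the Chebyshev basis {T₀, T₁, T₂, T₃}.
-T₀ + (11/4)T₁ + (-2)T₂ + (1/4)T₃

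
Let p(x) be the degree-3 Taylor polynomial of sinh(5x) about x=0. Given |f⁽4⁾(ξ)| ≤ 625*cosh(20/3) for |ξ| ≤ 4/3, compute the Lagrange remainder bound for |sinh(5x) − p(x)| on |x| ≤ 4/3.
20000*cosh(20/3)/243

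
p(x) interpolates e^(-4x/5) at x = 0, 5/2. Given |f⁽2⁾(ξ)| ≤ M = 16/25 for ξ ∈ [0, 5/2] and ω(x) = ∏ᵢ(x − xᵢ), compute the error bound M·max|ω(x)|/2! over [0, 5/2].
1/2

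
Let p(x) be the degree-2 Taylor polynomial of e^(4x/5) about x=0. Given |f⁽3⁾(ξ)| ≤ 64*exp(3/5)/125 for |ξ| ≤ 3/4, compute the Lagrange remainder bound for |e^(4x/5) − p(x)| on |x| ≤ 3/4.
9*exp(3/5)/250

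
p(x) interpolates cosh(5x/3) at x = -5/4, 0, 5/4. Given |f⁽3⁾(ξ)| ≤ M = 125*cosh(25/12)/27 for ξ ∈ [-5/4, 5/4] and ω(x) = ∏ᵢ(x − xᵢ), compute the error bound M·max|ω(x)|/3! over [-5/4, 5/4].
15625*sqrt(3)*cosh(25/12)/46656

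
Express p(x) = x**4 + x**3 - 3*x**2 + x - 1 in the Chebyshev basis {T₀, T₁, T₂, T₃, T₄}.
(-17/8)T₀ + (7/4)T₁ - T₂ + (1/4)T₃ + (1/8)T₄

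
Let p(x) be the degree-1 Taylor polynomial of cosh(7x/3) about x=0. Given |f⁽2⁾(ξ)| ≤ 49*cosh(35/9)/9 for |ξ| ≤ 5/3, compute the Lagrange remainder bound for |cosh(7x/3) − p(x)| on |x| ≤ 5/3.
1225*cosh(35/9)/162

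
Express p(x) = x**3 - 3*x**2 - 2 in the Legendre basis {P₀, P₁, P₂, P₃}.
(-3)P₀ + (3/5)P₁ + (-2)P₂ + (2/5)P₃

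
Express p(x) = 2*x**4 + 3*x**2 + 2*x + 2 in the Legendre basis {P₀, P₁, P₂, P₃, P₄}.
(17/5)P₀ + (2)P₁ + (22/7)P₂ + (16/35)P₄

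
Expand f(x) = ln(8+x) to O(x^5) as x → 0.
log(8) + x/8 - x**2/128 + x**3/1536 - x**4/16384 + O(x**5)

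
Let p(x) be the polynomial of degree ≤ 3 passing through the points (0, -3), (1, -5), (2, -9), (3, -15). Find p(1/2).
-15/4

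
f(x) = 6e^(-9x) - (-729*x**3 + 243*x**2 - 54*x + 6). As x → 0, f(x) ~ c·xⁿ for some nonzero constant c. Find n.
4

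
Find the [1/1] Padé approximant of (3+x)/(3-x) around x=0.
(x/3 + 1)/(1 - x/3)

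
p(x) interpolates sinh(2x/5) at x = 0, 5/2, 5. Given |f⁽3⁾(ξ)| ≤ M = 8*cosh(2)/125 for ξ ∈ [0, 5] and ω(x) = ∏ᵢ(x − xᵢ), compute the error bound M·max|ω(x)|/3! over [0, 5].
sqrt(3)*cosh(2)/27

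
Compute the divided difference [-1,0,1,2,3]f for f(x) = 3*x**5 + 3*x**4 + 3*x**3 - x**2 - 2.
18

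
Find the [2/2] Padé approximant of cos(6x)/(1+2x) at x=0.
(-99*x**2/7 - 3*x/7 + 1)/(3*x**2 + 11*x/7 + 1)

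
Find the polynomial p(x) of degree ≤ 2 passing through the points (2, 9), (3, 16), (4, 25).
x**2 + 2*x + 1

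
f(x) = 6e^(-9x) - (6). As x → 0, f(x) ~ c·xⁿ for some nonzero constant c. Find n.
1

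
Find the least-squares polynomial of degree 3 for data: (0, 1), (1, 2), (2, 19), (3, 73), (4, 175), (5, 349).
62/63 + (-340/189)x + (-55/252)x² + (313/108)x³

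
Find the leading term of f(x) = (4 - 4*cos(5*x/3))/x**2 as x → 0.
50/9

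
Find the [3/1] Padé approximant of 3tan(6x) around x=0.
216*x**3 + 18*x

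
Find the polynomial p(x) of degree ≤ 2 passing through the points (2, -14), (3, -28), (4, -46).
-2*x**2 - 4*x + 2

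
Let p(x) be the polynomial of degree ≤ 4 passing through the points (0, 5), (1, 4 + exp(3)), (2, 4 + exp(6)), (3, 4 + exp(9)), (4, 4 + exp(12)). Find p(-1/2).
-45*exp(9)/32 - 105*exp(3)/32 + 827/128 + 189*exp(6)/64 + 35*exp(12)/128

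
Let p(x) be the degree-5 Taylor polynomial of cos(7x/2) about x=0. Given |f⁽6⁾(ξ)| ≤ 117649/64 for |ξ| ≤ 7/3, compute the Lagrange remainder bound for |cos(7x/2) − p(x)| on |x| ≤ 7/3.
13841287201/33592320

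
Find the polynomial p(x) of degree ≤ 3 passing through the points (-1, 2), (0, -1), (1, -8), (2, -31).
-2*x**3 - 2*x**2 - 3*x - 1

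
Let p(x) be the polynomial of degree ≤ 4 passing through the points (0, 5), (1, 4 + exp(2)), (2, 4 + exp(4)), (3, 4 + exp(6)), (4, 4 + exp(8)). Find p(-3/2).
-385*exp(6)/32 - 693*exp(2)/32 + 1667/128 + 1485*exp(4)/64 + 315*exp(8)/128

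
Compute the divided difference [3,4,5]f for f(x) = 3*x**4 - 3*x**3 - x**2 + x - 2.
254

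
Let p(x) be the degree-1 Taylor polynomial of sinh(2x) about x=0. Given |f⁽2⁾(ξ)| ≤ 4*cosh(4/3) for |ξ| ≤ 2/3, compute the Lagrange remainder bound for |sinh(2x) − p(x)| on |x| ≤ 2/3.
8*cosh(4/3)/9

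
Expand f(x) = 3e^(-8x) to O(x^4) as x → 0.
3 - 24*x + 96*x**2 - 256*x**3 + O(x**4)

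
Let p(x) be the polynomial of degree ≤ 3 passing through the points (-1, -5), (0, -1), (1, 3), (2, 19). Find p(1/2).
1/4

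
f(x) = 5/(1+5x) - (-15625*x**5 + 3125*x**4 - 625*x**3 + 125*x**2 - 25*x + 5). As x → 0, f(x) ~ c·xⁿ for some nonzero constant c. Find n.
6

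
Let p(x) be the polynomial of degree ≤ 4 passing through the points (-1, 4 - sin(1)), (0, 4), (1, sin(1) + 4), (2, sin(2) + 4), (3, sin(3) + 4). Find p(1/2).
-5*sin(2)/32 + 3*sin(3)/128 + 95*sin(1)/128 + 4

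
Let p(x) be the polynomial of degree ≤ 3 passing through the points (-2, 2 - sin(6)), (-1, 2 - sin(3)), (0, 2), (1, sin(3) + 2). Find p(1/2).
-sin(6)/16 + 5*sin(3)/8 + 2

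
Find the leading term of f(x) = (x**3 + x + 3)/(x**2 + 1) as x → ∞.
x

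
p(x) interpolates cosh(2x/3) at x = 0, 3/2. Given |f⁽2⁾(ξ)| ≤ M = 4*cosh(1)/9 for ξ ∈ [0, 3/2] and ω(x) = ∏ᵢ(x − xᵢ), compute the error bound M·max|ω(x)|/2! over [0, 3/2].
cosh(1)/8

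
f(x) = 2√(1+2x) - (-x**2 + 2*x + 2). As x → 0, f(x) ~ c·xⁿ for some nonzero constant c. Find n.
3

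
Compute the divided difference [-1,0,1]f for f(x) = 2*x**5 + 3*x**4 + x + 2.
3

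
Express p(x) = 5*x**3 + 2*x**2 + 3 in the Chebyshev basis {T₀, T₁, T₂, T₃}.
(4)T₀ + (15/4)T₁ + T₂ + (5/4)T₃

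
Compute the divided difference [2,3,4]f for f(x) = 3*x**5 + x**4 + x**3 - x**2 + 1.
918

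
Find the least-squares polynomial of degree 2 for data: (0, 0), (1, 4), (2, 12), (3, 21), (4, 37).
6/35 + (137/70)x + (25/14)x²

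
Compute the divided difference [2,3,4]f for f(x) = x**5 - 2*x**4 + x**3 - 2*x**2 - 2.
182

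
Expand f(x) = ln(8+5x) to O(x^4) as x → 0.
log(8) + 5*x/8 - 25*x**2/128 + 125*x**3/1536 + O(x**4)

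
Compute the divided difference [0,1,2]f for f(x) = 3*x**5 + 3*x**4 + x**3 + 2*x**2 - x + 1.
71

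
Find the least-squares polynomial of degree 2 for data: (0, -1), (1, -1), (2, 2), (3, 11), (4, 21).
-38/35 + (-64/35)x + (13/7)x²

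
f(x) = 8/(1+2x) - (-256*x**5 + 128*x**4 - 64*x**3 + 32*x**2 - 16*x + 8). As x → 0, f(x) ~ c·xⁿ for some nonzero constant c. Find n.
6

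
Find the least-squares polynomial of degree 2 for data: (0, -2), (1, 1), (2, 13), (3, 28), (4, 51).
-79/35 + (71/70)x + (43/14)x²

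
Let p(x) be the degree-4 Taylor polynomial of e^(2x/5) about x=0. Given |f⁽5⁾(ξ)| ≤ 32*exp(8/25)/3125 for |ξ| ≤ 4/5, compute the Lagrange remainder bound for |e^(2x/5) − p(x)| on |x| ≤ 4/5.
4096*exp(8/25)/146484375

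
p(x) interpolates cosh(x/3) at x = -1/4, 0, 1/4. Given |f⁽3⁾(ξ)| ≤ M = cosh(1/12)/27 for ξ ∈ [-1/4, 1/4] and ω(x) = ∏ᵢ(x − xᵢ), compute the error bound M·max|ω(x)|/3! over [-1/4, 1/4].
sqrt(3)*cosh(1/12)/46656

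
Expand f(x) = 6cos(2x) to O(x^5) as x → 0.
6 - 12*x**2 + 4*x**4 + O(x**5)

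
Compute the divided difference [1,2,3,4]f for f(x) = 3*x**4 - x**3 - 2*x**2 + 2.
29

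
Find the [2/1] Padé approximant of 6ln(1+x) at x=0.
x*(x + 6)/(2*x/3 + 1)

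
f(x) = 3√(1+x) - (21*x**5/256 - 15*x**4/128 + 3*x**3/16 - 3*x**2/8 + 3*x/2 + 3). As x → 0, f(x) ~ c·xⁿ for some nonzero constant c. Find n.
6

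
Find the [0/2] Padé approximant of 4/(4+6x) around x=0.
1/(3*x/2 + 1)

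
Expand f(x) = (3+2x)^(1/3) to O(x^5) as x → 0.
3**(1/3) + 2*3**(1/3)*x/9 - 4*3**(1/3)*x**2/81 + 40*3**(1/3)*x**3/2187 - 160*3**(1/3)*x**4/19683 + O(x**5)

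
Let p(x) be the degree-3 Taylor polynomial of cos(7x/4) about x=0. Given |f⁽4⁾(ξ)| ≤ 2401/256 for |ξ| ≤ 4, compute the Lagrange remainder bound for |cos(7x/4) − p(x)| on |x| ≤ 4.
2401/24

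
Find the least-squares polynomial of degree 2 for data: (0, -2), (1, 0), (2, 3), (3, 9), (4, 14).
-74/35 + (107/70)x + (9/14)x²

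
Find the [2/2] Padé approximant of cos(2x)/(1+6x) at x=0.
(-103*x**2/51 + x/17 + 1)/(x**2/3 + 103*x/17 + 1)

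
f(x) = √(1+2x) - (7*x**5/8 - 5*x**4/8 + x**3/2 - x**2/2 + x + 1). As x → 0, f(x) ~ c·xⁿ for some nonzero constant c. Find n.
6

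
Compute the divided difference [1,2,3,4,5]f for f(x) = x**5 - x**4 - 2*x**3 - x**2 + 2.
14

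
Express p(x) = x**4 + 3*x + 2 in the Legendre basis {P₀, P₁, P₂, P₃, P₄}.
(11/5)P₀ + (3)P₁ + (4/7)P₂ + (8/35)P₄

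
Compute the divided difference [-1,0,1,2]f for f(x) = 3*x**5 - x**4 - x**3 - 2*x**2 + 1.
12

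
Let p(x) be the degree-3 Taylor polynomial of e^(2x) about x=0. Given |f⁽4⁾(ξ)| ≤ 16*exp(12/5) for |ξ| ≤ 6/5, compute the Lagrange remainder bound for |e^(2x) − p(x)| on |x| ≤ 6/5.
864*exp(12/5)/625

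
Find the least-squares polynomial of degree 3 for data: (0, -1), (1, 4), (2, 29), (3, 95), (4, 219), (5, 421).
-59/63 + (209/378)x + (247/252)x² + (341/108)x³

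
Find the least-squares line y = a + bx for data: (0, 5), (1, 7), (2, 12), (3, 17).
a = 41/10, b = 41/10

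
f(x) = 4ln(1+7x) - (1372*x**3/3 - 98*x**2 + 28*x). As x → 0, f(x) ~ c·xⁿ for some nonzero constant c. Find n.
4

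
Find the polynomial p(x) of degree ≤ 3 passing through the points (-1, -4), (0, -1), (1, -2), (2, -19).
-2*x**3 - 2*x**2 + 3*x - 1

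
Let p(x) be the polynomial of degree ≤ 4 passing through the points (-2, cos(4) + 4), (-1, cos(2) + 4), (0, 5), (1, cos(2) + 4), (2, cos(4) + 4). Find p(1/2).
5*cos(2)/16 - cos(4)/64 + 301/64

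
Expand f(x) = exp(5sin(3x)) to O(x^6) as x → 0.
1 + 15*x + 225*x**2/2 + 540*x**3 + 14175*x**4/8 + 3807*x**5 + O(x**6)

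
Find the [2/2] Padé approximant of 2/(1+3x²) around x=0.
2/(3*x**2 + 1)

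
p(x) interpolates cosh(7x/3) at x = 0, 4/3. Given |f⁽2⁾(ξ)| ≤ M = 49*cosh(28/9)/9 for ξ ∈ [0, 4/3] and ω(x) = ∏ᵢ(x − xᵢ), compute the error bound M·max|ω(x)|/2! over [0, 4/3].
98*cosh(28/9)/81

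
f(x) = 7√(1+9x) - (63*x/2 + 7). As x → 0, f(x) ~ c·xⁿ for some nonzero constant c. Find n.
2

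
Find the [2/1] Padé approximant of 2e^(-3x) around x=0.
(3*x**2 - 4*x + 2)/(x + 1)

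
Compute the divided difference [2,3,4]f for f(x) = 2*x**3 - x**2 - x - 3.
17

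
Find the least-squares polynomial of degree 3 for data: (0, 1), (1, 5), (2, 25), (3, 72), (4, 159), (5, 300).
8/9 + (230/189)x + (281/252)x² + (229/108)x³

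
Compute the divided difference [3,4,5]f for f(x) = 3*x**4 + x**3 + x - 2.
303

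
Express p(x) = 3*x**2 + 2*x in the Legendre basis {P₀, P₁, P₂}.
P₀ + (2)P₁ + (2)P₂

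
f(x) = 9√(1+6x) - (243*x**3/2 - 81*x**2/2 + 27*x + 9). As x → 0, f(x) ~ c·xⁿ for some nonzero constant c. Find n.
4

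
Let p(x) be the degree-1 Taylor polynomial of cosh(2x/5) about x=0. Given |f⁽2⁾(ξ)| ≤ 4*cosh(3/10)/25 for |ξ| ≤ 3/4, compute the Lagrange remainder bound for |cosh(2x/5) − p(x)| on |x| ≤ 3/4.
9*cosh(3/10)/200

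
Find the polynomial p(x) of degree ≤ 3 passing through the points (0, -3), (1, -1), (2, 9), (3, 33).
x**3 + x**2 - 3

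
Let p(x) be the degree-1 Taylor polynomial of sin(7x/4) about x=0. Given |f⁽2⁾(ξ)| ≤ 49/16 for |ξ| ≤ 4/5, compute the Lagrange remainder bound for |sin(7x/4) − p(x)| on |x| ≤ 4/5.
49/50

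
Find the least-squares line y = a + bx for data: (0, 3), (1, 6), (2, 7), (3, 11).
a = 3, b = 5/2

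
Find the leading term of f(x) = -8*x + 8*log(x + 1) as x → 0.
-4*x**2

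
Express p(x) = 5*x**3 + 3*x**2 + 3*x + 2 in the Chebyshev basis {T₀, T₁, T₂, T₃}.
(7/2)T₀ + (27/4)T₁ + (3/2)T₂ + (5/4)T₃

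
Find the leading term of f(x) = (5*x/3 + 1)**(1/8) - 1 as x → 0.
5*x/24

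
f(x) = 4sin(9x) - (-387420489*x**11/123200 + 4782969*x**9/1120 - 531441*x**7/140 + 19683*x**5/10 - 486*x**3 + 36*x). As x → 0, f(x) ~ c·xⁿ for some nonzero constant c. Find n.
13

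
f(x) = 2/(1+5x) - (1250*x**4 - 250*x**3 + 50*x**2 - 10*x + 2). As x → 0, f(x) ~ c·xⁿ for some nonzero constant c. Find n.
5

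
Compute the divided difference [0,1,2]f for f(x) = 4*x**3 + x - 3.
12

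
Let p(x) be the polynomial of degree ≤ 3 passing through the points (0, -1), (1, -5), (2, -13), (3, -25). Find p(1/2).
-5/2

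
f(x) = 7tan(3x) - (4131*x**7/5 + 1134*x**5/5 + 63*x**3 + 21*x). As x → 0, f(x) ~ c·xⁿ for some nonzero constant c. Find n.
9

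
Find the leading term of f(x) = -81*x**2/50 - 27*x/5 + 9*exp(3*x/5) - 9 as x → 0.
81*x**3/250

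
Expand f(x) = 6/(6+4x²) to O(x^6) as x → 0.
1 - 2*x**2/3 + 4*x**4/9 + O(x**6)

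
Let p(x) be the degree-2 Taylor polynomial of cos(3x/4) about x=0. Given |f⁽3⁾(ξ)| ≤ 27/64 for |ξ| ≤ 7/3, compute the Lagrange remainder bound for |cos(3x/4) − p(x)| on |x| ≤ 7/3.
343/384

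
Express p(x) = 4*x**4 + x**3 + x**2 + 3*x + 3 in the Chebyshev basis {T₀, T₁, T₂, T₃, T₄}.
(5)T₀ + (15/4)T₁ + (5/2)T₂ + (1/4)T₃ + (1/2)T₄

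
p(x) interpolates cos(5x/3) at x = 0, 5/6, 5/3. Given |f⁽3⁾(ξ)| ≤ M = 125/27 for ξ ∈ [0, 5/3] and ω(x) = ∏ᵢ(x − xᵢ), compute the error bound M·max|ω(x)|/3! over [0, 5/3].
15625*sqrt(3)/157464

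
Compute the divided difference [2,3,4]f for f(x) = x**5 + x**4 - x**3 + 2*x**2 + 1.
333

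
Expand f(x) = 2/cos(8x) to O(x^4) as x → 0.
2 + 64*x**2 + O(x**4)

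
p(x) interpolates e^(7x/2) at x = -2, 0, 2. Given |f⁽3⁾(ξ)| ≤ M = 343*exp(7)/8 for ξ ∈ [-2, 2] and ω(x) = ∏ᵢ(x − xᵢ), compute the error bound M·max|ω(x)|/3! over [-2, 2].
343*sqrt(3)*exp(7)/27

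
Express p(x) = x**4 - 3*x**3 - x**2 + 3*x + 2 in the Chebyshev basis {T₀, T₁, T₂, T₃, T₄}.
(15/8)T₀ + (3/4)T₁ + (-3/4)T₃ + (1/8)T₄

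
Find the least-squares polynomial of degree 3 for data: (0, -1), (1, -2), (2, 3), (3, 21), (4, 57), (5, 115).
-8/9 + (-608/189)x + (223/252)x² + (95/108)x³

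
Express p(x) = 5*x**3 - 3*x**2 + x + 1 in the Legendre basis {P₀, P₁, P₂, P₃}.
(4)P₁ + (-2)P₂ + (2)P₃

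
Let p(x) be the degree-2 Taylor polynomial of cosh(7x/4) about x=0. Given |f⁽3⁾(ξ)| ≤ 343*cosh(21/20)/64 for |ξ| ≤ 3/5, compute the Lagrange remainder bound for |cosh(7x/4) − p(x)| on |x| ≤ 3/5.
3087*cosh(21/20)/16000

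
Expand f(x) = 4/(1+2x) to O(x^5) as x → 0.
4 - 8*x + 16*x**2 - 32*x**3 + 64*x**4 + O(x**5)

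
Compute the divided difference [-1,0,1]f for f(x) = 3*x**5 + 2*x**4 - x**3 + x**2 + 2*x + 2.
3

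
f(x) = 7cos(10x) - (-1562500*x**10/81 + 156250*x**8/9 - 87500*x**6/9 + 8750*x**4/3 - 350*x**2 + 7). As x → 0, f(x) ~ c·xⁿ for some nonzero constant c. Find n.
12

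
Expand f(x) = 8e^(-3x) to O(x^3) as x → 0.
8 - 24*x + 36*x**2 + O(x**3)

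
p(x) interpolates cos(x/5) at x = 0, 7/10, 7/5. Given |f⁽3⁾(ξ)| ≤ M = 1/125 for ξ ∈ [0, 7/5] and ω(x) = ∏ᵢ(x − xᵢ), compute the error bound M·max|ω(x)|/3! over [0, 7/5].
343*sqrt(3)/3375000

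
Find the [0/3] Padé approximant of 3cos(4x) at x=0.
3/(8*x**2 + 1)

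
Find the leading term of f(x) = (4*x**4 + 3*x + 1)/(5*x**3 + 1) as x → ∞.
4*x/5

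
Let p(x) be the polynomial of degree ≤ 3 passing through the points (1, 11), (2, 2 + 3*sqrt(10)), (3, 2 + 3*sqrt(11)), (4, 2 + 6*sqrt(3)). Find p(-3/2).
-1485*sqrt(10)/16 - 315*sqrt(3)/8 + 2111/16 + 1155*sqrt(11)/16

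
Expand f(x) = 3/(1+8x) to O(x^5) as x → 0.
3 - 24*x + 192*x**2 - 1536*x**3 + 12288*x**4 + O(x**5)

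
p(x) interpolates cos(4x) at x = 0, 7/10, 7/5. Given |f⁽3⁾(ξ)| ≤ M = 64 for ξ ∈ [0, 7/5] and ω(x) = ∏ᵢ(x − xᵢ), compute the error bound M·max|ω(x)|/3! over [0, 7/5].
2744*sqrt(3)/3375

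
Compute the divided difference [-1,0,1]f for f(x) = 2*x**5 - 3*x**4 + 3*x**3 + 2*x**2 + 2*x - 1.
-1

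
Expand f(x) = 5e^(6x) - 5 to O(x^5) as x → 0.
30*x + 90*x**2 + 180*x**3 + 270*x**4 + O(x**5)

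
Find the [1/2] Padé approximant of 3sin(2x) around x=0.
6*x/(2*x**2/3 + 1)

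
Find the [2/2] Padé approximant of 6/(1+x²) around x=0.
6/(x**2 + 1)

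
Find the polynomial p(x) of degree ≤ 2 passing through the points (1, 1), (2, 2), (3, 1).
-x**2 + 4*x - 2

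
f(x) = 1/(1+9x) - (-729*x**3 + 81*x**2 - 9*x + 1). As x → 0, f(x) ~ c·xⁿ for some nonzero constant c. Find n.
4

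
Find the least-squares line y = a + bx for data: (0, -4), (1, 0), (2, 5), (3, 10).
a = -43/10, b = 47/10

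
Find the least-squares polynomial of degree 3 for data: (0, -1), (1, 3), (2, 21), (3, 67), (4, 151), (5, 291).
-23/21 + (118/63)x + (4/21)x² + (20/9)x³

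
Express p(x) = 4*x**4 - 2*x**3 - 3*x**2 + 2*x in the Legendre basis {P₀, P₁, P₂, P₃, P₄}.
(-1/5)P₀ + (4/5)P₁ + (2/7)P₂ + (-4/5)P₃ + (32/35)P₄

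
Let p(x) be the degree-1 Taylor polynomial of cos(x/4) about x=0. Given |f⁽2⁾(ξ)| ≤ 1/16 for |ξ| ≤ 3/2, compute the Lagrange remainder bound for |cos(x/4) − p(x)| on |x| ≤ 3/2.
9/128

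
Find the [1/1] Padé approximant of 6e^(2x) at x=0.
(6*x + 6)/(1 - x)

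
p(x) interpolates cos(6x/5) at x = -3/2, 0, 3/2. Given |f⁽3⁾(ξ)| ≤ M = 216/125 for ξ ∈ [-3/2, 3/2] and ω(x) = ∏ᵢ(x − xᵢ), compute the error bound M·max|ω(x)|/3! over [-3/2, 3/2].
27*sqrt(3)/125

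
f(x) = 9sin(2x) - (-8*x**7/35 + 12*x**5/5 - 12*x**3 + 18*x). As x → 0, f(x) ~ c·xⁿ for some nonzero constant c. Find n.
9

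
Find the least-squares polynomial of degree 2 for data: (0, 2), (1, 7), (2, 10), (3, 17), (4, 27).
13/5 + (2)x + x²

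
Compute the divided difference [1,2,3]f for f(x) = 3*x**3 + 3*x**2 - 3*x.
21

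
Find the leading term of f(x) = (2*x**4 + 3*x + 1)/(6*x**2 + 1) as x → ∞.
x**2/3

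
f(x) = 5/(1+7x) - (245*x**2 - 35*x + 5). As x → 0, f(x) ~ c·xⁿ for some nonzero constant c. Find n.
3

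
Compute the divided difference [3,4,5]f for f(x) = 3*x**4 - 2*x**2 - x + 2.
289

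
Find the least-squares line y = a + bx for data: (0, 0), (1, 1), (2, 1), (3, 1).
a = 3/10, b = 3/10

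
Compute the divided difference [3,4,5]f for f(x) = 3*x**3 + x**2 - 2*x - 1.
37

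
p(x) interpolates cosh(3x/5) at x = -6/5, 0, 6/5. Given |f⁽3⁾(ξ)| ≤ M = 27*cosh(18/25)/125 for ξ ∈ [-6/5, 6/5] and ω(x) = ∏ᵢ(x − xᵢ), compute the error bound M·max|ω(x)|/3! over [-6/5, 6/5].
216*sqrt(3)*cosh(18/25)/15625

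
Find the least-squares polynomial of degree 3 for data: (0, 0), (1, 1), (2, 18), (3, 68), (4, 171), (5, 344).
-1/42 + (-125/252)x + (-17/12)x² + (55/18)x³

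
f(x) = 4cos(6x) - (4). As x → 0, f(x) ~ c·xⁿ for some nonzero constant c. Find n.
2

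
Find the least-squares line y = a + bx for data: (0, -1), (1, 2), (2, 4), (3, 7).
a = -9/10, b = 13/5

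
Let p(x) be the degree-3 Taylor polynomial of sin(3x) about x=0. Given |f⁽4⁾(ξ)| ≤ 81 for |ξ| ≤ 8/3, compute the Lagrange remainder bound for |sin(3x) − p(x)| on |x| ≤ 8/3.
512/3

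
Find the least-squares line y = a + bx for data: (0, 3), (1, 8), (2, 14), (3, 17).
a = 33/10, b = 24/5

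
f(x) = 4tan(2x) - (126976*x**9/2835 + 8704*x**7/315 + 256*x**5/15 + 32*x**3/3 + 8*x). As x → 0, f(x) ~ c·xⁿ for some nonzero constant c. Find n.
11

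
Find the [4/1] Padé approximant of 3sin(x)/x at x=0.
x**4/40 - x**2/2 + 3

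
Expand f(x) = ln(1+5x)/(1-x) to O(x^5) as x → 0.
5*x - 15*x**2/2 + 205*x**3/6 - 1465*x**4/12 + O(x**5)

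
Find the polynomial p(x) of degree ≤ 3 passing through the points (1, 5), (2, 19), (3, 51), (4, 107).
x**3 + 3*x**2 - 2*x + 3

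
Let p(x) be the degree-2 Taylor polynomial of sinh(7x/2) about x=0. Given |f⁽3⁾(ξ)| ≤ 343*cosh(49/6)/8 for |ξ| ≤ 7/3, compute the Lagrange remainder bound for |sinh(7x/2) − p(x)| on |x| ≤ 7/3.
117649*cosh(49/6)/1296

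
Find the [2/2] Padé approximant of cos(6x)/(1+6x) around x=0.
(-21*x**2 + x + 1)/(3*x**2 + 7*x + 1)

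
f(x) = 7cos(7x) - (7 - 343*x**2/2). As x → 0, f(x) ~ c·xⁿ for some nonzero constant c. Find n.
4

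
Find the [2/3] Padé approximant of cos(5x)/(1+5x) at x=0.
(1 - 125*x**2/12)/(125*x**3/12 + 25*x**2/12 + 5*x + 1)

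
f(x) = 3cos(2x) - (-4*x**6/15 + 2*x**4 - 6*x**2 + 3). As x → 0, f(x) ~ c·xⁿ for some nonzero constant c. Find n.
8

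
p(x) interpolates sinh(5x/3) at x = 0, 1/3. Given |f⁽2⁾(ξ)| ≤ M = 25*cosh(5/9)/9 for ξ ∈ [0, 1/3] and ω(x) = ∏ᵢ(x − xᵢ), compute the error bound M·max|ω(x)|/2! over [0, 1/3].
25*cosh(5/9)/648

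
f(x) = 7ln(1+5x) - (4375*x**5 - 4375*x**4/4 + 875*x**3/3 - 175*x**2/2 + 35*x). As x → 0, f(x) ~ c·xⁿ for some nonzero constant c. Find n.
6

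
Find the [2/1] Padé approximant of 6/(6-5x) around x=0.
1/(1 - 5*x/6)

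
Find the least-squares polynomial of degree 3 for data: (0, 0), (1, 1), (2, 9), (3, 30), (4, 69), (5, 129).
13/126 + (-1339/756)x + (199/126)x² + (85/108)x³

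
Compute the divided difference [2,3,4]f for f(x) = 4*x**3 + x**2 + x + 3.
37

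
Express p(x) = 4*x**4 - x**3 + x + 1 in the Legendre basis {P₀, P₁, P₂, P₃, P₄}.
(9/5)P₀ + (2/5)P₁ + (16/7)P₂ + (-2/5)P₃ + (32/35)P₄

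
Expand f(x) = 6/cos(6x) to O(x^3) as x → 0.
6 + 108*x**2 + O(x**3)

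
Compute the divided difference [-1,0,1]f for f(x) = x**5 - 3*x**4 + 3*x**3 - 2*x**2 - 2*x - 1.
-5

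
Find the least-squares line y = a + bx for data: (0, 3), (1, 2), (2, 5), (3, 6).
a = 11/5, b = 6/5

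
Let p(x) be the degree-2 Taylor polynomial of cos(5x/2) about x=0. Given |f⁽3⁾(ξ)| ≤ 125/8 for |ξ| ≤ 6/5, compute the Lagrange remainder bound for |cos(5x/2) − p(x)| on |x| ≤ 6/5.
9/2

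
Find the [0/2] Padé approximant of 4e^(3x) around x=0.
4/(9*x**2/2 - 3*x + 1)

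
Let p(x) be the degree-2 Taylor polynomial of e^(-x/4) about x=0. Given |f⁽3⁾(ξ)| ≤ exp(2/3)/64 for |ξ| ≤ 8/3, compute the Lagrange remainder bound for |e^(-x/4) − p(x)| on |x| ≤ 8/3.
4*exp(2/3)/81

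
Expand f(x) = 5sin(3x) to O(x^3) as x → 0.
15*x + O(x**3)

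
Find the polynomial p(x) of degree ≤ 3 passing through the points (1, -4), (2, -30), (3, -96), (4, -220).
-3*x**3 - 2*x**2 + x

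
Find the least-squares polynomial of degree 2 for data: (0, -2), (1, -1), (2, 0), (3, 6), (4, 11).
-68/35 + (-29/70)x + (13/14)x²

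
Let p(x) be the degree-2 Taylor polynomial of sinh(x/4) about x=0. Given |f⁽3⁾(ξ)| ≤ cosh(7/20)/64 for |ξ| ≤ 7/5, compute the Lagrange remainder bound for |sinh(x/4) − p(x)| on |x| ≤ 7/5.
343*cosh(7/20)/48000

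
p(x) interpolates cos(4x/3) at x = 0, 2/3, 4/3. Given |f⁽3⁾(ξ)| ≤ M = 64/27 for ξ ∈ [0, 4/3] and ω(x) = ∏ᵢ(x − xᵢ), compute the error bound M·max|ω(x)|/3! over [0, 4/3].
512*sqrt(3)/19683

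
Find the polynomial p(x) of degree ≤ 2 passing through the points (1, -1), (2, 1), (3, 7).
2*x**2 - 4*x + 1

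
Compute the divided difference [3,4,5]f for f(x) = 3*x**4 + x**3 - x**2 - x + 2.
302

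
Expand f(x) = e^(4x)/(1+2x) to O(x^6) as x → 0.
1 + 2*x + 4*x**2 + 8*x**3/3 + 16*x**4/3 - 32*x**5/15 + O(x**6)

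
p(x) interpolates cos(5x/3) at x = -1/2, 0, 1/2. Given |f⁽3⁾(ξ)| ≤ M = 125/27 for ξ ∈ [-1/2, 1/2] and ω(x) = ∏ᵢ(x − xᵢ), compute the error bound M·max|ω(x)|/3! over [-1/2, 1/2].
125*sqrt(3)/5832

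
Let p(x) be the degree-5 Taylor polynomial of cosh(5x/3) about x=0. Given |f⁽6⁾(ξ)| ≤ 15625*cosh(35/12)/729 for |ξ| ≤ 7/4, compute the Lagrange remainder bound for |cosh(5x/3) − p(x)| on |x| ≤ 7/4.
367653125*cosh(35/12)/429981696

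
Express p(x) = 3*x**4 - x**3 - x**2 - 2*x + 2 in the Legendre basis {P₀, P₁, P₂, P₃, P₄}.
(34/15)P₀ + (-13/5)P₁ + (22/21)P₂ + (-2/5)P₃ + (24/35)P₄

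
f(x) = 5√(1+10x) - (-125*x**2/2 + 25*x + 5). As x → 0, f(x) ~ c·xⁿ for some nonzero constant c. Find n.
3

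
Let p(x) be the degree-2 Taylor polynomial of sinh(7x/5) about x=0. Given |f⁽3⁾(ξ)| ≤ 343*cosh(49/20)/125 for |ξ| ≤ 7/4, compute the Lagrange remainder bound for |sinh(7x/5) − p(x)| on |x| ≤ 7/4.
117649*cosh(49/20)/48000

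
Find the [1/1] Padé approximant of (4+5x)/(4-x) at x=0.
(5*x/4 + 1)/(1 - x/4)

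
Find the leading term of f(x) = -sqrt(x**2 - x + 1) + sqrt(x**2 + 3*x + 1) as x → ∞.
2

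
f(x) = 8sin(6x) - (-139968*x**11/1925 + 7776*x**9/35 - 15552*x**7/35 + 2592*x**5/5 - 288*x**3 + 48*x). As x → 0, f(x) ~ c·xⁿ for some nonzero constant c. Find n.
13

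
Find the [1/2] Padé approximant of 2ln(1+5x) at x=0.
10*x/(-25*x**2/12 + 5*x/2 + 1)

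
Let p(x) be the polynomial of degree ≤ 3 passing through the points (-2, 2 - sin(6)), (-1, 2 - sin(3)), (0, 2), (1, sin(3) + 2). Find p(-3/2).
-7*sin(3)/8 - 5*sin(6)/16 + 2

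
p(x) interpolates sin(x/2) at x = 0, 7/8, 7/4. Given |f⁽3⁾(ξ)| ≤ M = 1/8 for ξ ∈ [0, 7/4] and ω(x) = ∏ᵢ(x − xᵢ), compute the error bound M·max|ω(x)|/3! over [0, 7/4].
343*sqrt(3)/110592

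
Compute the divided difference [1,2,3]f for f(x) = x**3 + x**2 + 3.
7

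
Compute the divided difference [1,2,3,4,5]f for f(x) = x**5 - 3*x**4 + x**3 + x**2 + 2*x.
12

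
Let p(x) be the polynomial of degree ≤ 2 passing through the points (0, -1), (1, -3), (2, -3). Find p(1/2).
-9/4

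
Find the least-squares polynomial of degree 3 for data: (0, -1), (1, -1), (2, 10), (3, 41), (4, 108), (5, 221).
-137/126 + (-163/756)x + (-88/63)x² + (223/108)x³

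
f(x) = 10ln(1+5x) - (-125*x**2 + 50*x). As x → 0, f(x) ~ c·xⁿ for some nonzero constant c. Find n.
3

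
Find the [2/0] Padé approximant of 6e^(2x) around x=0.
12*x**2 + 12*x + 6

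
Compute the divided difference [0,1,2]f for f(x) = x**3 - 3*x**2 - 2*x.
0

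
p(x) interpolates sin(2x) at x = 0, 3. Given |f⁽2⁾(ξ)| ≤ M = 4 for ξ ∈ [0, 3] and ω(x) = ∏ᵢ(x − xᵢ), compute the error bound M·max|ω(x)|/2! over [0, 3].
9/2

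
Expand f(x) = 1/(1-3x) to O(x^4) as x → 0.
1 + 3*x + 9*x**2 + 27*x**3 + O(x**4)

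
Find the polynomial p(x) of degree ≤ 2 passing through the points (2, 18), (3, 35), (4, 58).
3*x**2 + 2*x + 2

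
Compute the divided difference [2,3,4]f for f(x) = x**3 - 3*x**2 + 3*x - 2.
6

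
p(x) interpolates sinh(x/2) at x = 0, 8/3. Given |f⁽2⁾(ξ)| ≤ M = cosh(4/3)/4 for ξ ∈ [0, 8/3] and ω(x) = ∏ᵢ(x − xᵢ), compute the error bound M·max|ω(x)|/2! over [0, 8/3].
2*cosh(4/3)/9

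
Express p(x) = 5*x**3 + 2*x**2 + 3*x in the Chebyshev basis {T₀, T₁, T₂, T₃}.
T₀ + (27/4)T₁ + T₂ + (5/4)T₃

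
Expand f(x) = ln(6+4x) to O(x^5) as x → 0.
log(6) + 2*x/3 - 2*x**2/9 + 8*x**3/81 - 4*x**4/81 + O(x**5)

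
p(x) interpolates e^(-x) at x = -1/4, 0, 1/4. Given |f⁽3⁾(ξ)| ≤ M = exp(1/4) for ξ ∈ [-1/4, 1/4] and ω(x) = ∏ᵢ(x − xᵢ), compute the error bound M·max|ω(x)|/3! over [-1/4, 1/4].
sqrt(3)*exp(1/4)/1728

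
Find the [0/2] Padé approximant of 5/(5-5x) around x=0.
1/(1 - x)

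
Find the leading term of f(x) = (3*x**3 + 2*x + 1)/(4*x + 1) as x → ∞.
3*x**2/4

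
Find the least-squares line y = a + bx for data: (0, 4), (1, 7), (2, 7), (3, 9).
a = 9/2, b = 3/2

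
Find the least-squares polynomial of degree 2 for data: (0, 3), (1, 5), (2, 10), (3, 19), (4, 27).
94/35 + (57/35)x + (8/7)x²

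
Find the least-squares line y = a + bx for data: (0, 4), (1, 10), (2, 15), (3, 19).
a = 9/2, b = 5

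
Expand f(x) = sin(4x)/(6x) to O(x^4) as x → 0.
2/3 - 16*x**2/9 + O(x**4)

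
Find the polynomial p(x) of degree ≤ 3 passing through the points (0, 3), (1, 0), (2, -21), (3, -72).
-2*x**3 - 3*x**2 + 2*x + 3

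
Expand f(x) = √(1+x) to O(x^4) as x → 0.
1 + x/2 - x**2/8 + x**3/16 + O(x**4)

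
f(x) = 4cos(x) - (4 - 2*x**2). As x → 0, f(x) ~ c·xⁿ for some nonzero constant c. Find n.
4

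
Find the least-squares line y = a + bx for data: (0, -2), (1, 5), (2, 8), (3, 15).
a = -8/5, b = 27/5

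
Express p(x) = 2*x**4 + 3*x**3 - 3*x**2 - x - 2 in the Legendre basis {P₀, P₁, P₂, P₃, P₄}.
(-13/5)P₀ + (4/5)P₁ + (-6/7)P₂ + (6/5)P₃ + (16/35)P₄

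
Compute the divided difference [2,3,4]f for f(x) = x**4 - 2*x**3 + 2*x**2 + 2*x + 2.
39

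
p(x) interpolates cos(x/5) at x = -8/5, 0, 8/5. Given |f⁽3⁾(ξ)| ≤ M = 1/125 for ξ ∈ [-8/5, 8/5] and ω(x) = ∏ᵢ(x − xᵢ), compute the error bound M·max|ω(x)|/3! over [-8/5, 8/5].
512*sqrt(3)/421875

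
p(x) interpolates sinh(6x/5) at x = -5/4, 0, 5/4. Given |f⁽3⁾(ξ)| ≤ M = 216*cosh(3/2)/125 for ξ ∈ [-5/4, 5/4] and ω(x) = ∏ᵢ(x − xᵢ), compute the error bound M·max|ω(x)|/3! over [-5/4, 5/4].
sqrt(3)*cosh(3/2)/8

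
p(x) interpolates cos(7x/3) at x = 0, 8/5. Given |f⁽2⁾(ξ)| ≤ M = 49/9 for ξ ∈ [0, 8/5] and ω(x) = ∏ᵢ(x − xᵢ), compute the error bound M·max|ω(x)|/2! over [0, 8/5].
392/225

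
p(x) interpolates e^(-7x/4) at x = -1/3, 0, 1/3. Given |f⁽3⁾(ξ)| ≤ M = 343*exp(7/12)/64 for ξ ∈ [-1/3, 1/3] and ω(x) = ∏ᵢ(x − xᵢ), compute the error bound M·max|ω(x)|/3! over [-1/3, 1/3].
343*sqrt(3)*exp(7/12)/46656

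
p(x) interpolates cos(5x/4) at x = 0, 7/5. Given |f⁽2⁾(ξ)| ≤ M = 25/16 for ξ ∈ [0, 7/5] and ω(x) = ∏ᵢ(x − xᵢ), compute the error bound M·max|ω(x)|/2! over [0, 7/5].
49/128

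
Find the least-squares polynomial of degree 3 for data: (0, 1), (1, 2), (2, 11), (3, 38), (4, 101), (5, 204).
71/63 + (110/189)x + (-239/126)x² + (107/54)x³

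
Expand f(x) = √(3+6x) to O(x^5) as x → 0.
sqrt(3) + sqrt(3)*x - sqrt(3)*x**2/2 + sqrt(3)*x**3/2 - 5*sqrt(3)*x**4/8 + O(x**5)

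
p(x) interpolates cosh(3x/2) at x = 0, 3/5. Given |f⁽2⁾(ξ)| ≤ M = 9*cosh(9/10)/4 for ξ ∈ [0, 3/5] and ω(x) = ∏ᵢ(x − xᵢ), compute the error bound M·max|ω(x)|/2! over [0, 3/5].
81*cosh(9/10)/800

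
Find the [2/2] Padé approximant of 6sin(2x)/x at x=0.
(12 - 28*x**2/5)/(x**2/5 + 1)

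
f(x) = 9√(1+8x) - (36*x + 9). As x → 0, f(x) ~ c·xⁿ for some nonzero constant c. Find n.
2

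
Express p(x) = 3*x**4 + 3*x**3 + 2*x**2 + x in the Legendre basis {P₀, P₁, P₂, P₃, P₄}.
(19/15)P₀ + (14/5)P₁ + (64/21)P₂ + (6/5)P₃ + (24/35)P₄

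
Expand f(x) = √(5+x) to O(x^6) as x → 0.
sqrt(5) + sqrt(5)*x/10 - sqrt(5)*x**2/200 + sqrt(5)*x**3/2000 - sqrt(5)*x**4/16000 + 7*sqrt(5)*x**5/800000 + O(x**6)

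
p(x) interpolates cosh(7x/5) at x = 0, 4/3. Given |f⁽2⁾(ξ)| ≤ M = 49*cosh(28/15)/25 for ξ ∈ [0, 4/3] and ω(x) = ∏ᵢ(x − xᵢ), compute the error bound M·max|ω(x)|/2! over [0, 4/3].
98*cosh(28/15)/225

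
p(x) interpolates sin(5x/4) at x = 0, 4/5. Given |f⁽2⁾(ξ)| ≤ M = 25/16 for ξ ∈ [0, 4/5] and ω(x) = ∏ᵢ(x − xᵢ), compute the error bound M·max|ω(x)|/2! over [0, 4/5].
1/8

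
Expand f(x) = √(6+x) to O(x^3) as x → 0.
sqrt(6) + sqrt(6)*x/12 - sqrt(6)*x**2/288 + O(x**3)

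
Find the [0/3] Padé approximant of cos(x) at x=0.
1/(x**2/2 + 1)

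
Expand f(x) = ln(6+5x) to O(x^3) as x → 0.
log(6) + 5*x/6 - 25*x**2/72 + O(x**3)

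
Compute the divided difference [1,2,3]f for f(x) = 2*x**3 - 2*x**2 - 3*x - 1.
10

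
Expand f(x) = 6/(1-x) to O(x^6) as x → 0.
6 + 6*x + 6*x**2 + 6*x**3 + 6*x**4 + 6*x**5 + O(x**6)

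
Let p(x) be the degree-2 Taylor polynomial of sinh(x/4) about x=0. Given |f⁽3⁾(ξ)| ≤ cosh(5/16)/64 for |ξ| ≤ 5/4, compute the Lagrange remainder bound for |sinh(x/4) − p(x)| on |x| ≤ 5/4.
125*cosh(5/16)/24576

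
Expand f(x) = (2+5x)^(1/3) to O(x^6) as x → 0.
2**(1/3) + 5*2**(1/3)*x/6 - 25*2**(1/3)*x**2/36 + 625*2**(1/3)*x**3/648 - 3125*2**(1/3)*x**4/1944 + 34375*2**(1/3)*x**5/11664 + O(x**6)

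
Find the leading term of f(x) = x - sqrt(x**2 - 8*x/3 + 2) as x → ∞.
4/3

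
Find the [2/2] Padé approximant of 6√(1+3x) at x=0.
(135*x**2/8 + 45*x/2 + 6)/(9*x**2/16 + 9*x/4 + 1)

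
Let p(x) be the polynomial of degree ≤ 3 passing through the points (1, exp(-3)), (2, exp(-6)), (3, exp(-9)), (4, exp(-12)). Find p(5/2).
(-exp(9) - 1 + 9*exp(3) + 9*exp(6))*exp(-12)/16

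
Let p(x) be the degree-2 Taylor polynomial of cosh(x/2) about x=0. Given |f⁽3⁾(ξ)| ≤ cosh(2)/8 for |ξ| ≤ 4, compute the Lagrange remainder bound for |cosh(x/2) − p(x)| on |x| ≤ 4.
4*cosh(2)/3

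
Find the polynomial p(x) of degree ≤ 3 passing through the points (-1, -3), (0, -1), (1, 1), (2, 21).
3*x**3 - x - 1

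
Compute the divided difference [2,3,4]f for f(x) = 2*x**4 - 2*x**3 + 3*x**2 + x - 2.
95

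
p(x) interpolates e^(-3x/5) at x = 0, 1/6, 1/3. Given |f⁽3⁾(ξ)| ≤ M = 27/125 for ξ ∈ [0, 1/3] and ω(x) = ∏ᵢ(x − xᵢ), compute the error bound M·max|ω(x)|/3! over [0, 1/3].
sqrt(3)/27000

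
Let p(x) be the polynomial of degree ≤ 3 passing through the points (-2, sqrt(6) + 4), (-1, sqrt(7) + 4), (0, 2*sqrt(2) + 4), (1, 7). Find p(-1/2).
-sqrt(6)/16 + 9*sqrt(7)/16 + 9*sqrt(2)/8 + 61/16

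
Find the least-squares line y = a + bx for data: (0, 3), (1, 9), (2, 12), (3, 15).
a = 39/10, b = 39/10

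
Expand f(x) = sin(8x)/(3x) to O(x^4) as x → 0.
8/3 - 256*x**2/9 + O(x**4)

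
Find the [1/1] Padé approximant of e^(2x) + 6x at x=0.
(31*x/4 + 1)/(1 - x/4)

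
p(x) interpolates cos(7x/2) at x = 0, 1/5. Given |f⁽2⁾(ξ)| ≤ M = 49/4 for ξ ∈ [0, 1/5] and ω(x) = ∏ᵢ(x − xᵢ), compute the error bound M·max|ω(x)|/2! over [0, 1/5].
49/800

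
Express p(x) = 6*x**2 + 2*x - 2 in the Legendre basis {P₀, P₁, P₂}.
(2)P₁ + (4)P₂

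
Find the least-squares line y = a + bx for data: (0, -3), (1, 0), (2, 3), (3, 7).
a = -16/5, b = 33/10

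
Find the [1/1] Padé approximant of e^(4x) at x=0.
(2*x + 1)/(1 - 2*x)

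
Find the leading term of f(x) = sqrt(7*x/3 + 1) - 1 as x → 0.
7*x/6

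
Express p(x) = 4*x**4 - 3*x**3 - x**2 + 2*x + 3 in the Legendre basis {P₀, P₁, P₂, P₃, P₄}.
(52/15)P₀ + (1/5)P₁ + (34/21)P₂ + (-6/5)P₃ + (32/35)P₄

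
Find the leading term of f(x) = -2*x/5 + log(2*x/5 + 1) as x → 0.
-2*x**2/25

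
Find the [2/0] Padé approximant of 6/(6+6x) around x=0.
x**2 - x + 1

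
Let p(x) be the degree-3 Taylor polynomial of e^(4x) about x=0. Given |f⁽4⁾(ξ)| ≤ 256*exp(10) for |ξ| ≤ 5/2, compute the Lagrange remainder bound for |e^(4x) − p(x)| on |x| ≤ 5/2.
1250*exp(10)/3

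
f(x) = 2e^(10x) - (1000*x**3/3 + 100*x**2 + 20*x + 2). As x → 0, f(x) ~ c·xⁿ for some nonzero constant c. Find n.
4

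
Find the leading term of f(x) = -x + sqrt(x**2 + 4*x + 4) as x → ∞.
2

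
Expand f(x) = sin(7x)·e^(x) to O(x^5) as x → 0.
7*x + 7*x**2 - 161*x**3/3 - 56*x**4 + O(x**5)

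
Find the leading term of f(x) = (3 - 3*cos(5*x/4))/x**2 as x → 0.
75/32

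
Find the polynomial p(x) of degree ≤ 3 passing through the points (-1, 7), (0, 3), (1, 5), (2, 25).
2*x**3 + 3*x**2 - 3*x + 3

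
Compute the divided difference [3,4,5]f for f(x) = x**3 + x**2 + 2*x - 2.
13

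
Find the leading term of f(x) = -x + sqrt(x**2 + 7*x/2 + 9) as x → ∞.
7/4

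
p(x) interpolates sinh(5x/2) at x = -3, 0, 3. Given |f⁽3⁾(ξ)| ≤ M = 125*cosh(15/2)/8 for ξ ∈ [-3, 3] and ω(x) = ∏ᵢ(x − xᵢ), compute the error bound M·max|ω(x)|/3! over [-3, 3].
125*sqrt(3)*cosh(15/2)/8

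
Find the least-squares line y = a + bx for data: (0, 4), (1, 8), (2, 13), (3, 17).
a = 39/10, b = 22/5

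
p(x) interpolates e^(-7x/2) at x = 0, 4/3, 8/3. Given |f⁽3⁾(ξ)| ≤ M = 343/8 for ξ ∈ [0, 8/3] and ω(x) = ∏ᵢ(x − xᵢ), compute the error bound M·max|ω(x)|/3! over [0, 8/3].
2744*sqrt(3)/729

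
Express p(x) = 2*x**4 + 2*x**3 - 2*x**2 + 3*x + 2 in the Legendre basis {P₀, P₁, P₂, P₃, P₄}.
(26/15)P₀ + (21/5)P₁ + (-4/21)P₂ + (4/5)P₃ + (16/35)P₄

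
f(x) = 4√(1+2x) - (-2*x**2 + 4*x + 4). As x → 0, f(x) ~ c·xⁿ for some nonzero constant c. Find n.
3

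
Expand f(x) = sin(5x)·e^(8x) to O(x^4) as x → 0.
5*x + 40*x**2 + 835*x**3/6 + O(x**4)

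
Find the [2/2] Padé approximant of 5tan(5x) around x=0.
25*x/(1 - 25*x**2/3)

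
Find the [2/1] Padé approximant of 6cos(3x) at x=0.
6 - 27*x**2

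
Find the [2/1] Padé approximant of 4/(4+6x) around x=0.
1/(3*x/2 + 1)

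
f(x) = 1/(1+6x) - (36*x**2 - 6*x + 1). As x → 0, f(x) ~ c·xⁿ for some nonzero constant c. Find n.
3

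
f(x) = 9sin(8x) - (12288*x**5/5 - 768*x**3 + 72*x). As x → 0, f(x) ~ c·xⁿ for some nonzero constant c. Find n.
7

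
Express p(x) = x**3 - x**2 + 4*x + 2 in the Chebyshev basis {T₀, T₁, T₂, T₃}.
(3/2)T₀ + (19/4)T₁ + (-1/2)T₂ + (1/4)T₃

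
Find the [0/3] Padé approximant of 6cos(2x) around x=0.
6/(2*x**2 + 1)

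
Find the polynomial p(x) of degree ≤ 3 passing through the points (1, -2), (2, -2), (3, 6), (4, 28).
x**3 - 2*x**2 - x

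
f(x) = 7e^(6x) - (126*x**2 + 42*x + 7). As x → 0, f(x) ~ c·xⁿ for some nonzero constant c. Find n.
3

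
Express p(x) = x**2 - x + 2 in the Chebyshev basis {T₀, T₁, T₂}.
(5/2)T₀ - T₁ + (1/2)T₂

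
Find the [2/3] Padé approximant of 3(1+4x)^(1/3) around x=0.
(56*x**2/3 + 16*x + 3)/(-32*x**3/81 + 8*x**2/3 + 4*x + 1)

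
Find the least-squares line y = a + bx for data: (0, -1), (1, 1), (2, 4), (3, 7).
a = -13/10, b = 27/10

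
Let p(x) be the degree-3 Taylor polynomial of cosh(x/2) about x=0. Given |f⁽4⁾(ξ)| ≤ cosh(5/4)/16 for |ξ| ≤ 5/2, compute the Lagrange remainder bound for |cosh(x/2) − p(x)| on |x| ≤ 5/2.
625*cosh(5/4)/6144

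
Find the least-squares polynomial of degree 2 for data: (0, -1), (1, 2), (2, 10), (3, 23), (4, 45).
-23/35 + (-69/70)x + (43/14)x²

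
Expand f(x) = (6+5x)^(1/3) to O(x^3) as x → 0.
6**(1/3) + 5*6**(1/3)*x/18 - 25*6**(1/3)*x**2/324 + O(x**3)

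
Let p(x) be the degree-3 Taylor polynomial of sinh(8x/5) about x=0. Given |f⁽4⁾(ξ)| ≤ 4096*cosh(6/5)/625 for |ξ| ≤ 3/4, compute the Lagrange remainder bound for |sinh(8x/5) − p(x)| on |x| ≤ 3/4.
54*cosh(6/5)/625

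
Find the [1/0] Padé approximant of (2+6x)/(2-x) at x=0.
7*x/2 + 1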